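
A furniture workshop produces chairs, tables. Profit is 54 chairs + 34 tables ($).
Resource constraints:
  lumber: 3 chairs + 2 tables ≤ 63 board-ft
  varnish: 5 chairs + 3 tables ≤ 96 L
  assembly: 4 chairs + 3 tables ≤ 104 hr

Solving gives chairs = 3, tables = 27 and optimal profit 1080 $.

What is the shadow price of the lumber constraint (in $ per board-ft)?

8

At the optimum: lumber uses 63 of 63 (binding); varnish uses 96 of 96 (binding); assembly uses 93 of 104 (slack = 11).
Since assembly is not tight, its dual is 0.
From A_Bᵀ y = c: 3·y_lumber + 5·y_varnish = 54; 2·y_lumber + 3·y_varnish = 34.
→ y_lumber = 8 and y_varnish = 6.
Shadow price of lumber = 8.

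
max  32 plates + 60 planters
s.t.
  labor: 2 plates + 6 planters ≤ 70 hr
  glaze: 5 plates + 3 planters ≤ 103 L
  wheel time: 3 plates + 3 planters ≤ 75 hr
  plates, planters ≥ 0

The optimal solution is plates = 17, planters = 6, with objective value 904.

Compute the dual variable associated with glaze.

Check each constraint at x*: labor 70/70 (tight); glaze 103/103 (tight); wheel time 69/75 (slack 6).
Slack constraints have shadow price 0 (complementary slackness).
From A_Bᵀ y = c: 2·y_labor + 5·y_glaze = 32; 6·y_labor + 3·y_glaze = 60.
→ y_labor = 8.5 and y_glaze = 3.
Shadow price of glaze = 3.

3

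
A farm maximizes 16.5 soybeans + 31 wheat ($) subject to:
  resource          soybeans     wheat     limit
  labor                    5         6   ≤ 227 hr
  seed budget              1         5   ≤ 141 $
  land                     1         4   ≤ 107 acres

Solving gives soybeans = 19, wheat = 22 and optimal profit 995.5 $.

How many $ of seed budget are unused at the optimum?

12

seed budget used = 1·19 + 5·22 = 129; slack = 141 − 129 = 12.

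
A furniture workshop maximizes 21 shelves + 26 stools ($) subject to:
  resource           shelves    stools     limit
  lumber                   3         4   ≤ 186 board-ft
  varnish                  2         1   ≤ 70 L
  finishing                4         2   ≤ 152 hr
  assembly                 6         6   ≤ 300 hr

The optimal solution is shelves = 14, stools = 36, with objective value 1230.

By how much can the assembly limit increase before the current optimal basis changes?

Binding constraints: lumber, assembly. The basis is B = [[3,4],[6,6]] with det -6.
Per unit increase in assembly, x* moves by d = (0.6667, -0.5).
The basis stays optimal until varnish becomes binding; allowable increase = 7.2 hr.

7.2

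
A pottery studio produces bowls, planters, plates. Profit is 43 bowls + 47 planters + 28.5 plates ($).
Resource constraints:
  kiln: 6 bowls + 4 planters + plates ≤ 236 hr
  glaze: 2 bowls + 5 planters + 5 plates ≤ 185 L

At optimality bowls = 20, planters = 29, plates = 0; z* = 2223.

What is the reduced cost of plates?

Check each constraint at x*: kiln 236/236 (tight); glaze 185/185 (tight).
From A_Bᵀ y = c: 6·y_kiln + 2·y_glaze = 43; 4·y_kiln + 5·y_glaze = 47.
Solving: y_kiln = 5.5, y_glaze = 5.
Reduced cost of plates: c₃ − yᵀa₃ = 28.5 − (5.5·1 + 5·5) = 28.5 − 30.5 = -2.

-2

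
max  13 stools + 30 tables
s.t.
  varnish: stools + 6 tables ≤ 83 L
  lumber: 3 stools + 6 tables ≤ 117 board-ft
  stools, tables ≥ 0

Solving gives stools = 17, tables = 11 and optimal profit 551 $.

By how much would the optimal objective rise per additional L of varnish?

Check each constraint at x*: varnish 83/83 (tight); lumber 117/117 (tight).
Dual feasibility on the basic columns requires 1·y_varnish + 3·y_lumber = 13, 6·y_varnish + 6·y_lumber = 30.
→ y_varnish = 1 and y_lumber = 4.
Shadow price of varnish = 1.

1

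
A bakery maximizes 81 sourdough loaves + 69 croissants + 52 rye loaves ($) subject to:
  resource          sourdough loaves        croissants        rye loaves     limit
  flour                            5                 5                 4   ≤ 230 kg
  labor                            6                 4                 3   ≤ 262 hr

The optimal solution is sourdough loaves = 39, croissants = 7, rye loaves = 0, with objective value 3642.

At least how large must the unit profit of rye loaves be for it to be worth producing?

Both flour and labor are binding at x*.
The binding rows give the dual system: 5·y_flour + 6·y_labor = 81 and 5·y_flour + 4·y_labor = 69.
Solving: y_flour = 9, y_labor = 6.
rye loaves enters the basis when its profit ≥ yᵀa₃ = 9·4 + 6·3 = 54.

54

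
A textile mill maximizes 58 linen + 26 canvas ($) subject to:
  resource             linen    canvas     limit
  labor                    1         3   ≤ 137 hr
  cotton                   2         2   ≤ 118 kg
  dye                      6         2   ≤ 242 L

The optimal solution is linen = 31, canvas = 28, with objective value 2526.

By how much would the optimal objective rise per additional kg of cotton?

5

Binding: cotton and dye. Non-binding: labor (22 unused).
By complementary slackness, y = 0 for the non-binding constraint.
From A_Bᵀ y = c: 2·y_cotton + 6·y_dye = 58; 2·y_cotton + 2·y_dye = 26.
Solving: y_cotton = 5, y_dye = 8.
Shadow price of cotton = 5.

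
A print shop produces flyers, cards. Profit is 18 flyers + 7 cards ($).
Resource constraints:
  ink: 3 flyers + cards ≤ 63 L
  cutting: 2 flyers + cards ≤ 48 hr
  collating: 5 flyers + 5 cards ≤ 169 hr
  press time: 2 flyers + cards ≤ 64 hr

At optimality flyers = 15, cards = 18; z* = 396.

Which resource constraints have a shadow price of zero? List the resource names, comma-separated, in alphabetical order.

collating, press time

ink: 63/63 (binding)
cutting: 48/48 (binding)
collating: 165/169 (slack 4)
press time: 48/64 (slack 16)
By complementary slackness, a constraint with positive slack has shadow price 0 → collating, press time.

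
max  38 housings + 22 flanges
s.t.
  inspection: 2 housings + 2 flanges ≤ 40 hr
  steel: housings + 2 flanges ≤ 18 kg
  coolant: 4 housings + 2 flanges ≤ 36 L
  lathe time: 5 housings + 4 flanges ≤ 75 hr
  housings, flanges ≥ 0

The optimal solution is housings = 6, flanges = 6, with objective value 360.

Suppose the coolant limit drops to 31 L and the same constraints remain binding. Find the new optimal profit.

Check each constraint at x*: inspection 24/40 (slack 16); steel 18/18 (tight); coolant 36/36 (tight); lathe time 54/75 (slack 21).
By complementary slackness, y = 0 for the non-binding constraints.
Dual feasibility on the basic columns requires 1·y_steel + 4·y_coolant = 38, 2·y_steel + 2·y_coolant = 22.
→ y_steel = 2 and y_coolant = 9.
Δz = y_coolant·Δb = 9 × (-5) = -45, so new z* = 360 − 45 = 315.

315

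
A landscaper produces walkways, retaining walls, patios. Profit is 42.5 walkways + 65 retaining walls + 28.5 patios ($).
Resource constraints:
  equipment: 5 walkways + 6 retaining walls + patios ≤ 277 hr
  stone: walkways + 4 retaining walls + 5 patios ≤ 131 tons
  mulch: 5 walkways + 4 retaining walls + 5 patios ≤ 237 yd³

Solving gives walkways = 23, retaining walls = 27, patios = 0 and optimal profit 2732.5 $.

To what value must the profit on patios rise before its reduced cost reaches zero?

Binding: equipment and stone. Non-binding: mulch (14 unused).
Slack constraints have shadow price 0 (complementary slackness).
Dual feasibility on the basic columns requires 5·y_equipment + 1·y_stone = 42.5, 6·y_equipment + 4·y_stone = 65.
→ y_equipment = 7.5 and y_stone = 5.
patios enters the basis when its profit ≥ yᵀa₃ = 7.5·1 + 5·5 = 32.5.

32.5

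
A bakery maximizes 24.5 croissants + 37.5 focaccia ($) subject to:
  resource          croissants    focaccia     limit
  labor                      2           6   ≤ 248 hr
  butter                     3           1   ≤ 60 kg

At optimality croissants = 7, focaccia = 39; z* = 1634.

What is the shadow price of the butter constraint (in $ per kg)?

At the optimum: labor uses 248 of 248 (binding); butter uses 60 of 60 (binding).
From A_Bᵀ y = c: 2·y_labor + 3·y_butter = 24.5; 6·y_labor + 1·y_butter = 37.5.
→ y_labor = 5.5 and y_butter = 4.5.
Shadow price of butter = 4.5.

4.5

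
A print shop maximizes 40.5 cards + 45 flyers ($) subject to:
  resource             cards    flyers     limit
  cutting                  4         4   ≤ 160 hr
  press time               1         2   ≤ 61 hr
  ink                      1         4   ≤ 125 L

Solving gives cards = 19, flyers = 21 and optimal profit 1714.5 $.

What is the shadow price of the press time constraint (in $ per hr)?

At the optimum: cutting uses 160 of 160 (binding); press time uses 61 of 61 (binding); ink uses 103 of 125 (slack = 22).
By complementary slackness, y = 0 for the non-binding constraint.
From A_Bᵀ y = c: 4·y_cutting + 1·y_press time = 40.5; 4·y_cutting + 2·y_press time = 45.
This yields shadow prices y_cutting = 9, y_press time = 4.5.
Shadow price of press time = 4.5.

4.5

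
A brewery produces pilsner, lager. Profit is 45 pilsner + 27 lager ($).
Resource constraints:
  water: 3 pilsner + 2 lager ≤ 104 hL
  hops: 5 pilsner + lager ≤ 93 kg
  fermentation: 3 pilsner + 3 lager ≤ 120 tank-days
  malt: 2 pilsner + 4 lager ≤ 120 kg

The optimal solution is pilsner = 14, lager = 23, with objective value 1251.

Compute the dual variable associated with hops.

7

Binding: hops and malt. Non-binding: water (16 unused), fermentation (9 unused).
By complementary slackness, y = 0 for the non-binding constraints.
The binding rows give the dual system: 5·y_hops + 2·y_malt = 45 and 1·y_hops + 4·y_malt = 27.
Solving: y_hops = 7, y_malt = 5.
Shadow price of hops = 7.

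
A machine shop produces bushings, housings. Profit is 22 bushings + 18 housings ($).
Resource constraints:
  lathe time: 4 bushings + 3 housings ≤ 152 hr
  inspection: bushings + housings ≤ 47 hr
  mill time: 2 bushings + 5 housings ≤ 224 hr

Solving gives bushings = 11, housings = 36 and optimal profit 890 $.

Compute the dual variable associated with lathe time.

4

Check each constraint at x*: lathe time 152/152 (tight); inspection 47/47 (tight); mill time 202/224 (slack 22).
Since mill time is not tight, its dual is 0.
From A_Bᵀ y = c: 4·y_lathe time + 1·y_inspection = 22; 3·y_lathe time + 1·y_inspection = 18.
This yields shadow prices y_lathe time = 4, y_inspection = 6.
Shadow price of lathe time = 4.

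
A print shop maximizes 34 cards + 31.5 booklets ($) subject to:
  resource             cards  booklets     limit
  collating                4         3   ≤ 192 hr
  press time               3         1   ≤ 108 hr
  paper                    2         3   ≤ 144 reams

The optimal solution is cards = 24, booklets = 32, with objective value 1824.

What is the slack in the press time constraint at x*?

press time used = 3·24 + 1·32 = 104; slack = 108 − 104 = 4.

4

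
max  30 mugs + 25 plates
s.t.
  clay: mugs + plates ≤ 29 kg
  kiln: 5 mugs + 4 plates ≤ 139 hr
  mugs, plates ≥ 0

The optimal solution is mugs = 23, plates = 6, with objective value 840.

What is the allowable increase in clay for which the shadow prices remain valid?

Binding constraints: clay, kiln. The basis is B = [[1,1],[5,4]] with det -1.
Per unit increase in clay, x* moves by d = (-4, 5).
The basis stays optimal until mugs reaches 0; allowable increase = 5.75 kg.

5.75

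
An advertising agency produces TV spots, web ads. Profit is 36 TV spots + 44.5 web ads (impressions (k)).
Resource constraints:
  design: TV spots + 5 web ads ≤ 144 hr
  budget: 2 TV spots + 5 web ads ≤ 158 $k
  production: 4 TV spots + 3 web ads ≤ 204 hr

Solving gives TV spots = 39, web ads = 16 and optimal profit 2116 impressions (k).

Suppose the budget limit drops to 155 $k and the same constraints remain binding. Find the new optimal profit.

2101

Binding: budget and production. Non-binding: design (25 unused).
Since design is not tight, its dual is 0.
The binding rows give the dual system: 2·y_budget + 4·y_production = 36 and 5·y_budget + 3·y_production = 44.5.
This yields shadow prices y_budget = 5, y_production = 6.5.
Δz = y_budget·Δb = 5 × (-3) = -15, so new z* = 2116 − 15 = 2101.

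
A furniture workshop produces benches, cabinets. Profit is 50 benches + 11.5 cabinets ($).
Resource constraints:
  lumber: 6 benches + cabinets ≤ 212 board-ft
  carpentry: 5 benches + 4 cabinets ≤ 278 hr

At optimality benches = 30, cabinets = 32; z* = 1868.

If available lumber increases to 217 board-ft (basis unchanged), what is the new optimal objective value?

1905.5

Both lumber and carpentry are binding at x*.
The binding rows give the dual system: 6·y_lumber + 5·y_carpentry = 50 and 1·y_lumber + 4·y_carpentry = 11.5.
This yields shadow prices y_lumber = 7.5, y_carpentry = 1.
Δz = y_lumber·Δb = 7.5 × (5) = 37.5, so new z* = 1868 + 37.5 = 1905.5.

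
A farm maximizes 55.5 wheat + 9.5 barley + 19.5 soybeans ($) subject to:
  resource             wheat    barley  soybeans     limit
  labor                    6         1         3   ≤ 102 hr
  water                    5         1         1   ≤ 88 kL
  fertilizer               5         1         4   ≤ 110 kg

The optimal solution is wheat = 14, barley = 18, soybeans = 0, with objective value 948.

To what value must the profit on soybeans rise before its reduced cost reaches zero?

25.5

At the optimum: labor uses 102 of 102 (binding); water uses 88 of 88 (binding); fertilizer uses 88 of 110 (slack = 22).
Slack constraints have shadow price 0 (complementary slackness).
From A_Bᵀ y = c: 6·y_labor + 5·y_water = 55.5; 1·y_labor + 1·y_water = 9.5.
This yields shadow prices y_labor = 8, y_water = 1.5.
soybeans enters the basis when its profit ≥ yᵀa₃ = 8·3 + 1.5·1 = 25.5.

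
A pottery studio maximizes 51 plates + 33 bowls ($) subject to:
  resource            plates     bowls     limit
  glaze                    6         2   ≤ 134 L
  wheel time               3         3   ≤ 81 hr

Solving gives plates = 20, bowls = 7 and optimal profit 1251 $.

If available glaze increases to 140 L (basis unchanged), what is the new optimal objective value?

At the optimum: glaze uses 134 of 134 (binding); wheel time uses 81 of 81 (binding).
The binding rows give the dual system: 6·y_glaze + 3·y_wheel time = 51 and 2·y_glaze + 3·y_wheel time = 33.
→ y_glaze = 4.5 and y_wheel time = 8.
Δz = y_glaze·Δb = 4.5 × (6) = 27, so new z* = 1251 + 27 = 1278.

1278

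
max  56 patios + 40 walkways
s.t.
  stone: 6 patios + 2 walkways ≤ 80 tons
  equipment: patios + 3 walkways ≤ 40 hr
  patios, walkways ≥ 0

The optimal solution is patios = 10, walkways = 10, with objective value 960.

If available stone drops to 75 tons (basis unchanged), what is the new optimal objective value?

920

At the optimum: stone uses 80 of 80 (binding); equipment uses 40 of 40 (binding).
The binding rows give the dual system: 6·y_stone + 1·y_equipment = 56 and 2·y_stone + 3·y_equipment = 40.
This yields shadow prices y_stone = 8, y_equipment = 8.
Δz = y_stone·Δb = 8 × (-5) = -40, so new z* = 960 − 40 = 920.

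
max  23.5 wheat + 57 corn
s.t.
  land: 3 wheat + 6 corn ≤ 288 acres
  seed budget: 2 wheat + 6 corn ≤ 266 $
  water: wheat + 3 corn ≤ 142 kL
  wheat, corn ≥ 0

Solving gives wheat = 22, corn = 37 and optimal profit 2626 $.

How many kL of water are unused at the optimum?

9

water used = 1·22 + 3·37 = 133; slack = 142 − 133 = 9.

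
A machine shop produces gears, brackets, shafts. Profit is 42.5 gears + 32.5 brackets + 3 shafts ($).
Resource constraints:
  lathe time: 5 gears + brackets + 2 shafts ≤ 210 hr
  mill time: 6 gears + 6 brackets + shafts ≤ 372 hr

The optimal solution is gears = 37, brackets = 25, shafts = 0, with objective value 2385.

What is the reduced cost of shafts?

-7

At the optimum: lathe time uses 210 of 210 (binding); mill time uses 372 of 372 (binding).
Dual feasibility on the basic columns requires 5·y_lathe time + 6·y_mill time = 42.5, 1·y_lathe time + 6·y_mill time = 32.5.
This yields shadow prices y_lathe time = 2.5, y_mill time = 5.
Reduced cost of shafts: c₃ − yᵀa₃ = 3 − (2.5·2 + 5·1) = 3 − 10 = -7.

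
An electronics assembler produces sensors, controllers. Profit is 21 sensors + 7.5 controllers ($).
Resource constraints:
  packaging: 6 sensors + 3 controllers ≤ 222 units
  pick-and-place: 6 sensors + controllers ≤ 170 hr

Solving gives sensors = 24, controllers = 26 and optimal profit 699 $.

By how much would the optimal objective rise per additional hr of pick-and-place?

1.5

At the optimum: packaging uses 222 of 222 (binding); pick-and-place uses 170 of 170 (binding).
Dual feasibility on the basic columns requires 6·y_packaging + 6·y_pick-and-place = 21, 3·y_packaging + 1·y_pick-and-place = 7.5.
→ y_packaging = 2 and y_pick-and-place = 1.5.
Shadow price of pick-and-place = 1.5.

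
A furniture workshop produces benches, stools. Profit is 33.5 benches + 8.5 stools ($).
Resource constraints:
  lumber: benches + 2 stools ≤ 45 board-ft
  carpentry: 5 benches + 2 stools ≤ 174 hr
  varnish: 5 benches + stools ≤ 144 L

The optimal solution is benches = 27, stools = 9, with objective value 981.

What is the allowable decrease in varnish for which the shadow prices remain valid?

121.5

Binding constraints: lumber, varnish. The basis is B = [[1,2],[5,1]] with det -9.
Per unit decrease in varnish, x* moves by d = (-0.2222, 0.1111).
The basis stays optimal until benches reaches 0; allowable decrease = 121.5 L.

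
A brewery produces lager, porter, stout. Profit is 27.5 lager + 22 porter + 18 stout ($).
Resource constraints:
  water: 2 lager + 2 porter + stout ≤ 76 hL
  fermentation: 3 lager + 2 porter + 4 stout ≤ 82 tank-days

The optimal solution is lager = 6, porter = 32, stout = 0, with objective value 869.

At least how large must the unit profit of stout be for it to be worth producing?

27.5

At the optimum: water uses 76 of 76 (binding); fermentation uses 82 of 82 (binding).
Dual feasibility on the basic columns requires 2·y_water + 3·y_fermentation = 27.5, 2·y_water + 2·y_fermentation = 22.
→ y_water = 5.5 and y_fermentation = 5.5.
stout enters the basis when its profit ≥ yᵀa₃ = 5.5·1 + 5.5·4 = 27.5.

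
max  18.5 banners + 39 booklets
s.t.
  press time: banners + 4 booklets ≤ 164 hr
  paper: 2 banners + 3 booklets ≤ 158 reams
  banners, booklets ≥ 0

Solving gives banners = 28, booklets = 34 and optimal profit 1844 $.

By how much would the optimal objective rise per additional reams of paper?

7

Check each constraint at x*: press time 164/164 (tight); paper 158/158 (tight).
From A_Bᵀ y = c: 1·y_press time + 2·y_paper = 18.5; 4·y_press time + 3·y_paper = 39.
→ y_press time = 4.5 and y_paper = 7.
Shadow price of paper = 7.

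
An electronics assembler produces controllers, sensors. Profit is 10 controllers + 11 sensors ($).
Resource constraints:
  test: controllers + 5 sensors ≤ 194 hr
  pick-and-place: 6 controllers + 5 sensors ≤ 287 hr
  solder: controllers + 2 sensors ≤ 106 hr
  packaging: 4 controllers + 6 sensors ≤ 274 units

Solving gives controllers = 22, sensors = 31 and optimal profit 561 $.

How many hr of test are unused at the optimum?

17

test used = 1·22 + 5·31 = 177; slack = 194 − 177 = 17.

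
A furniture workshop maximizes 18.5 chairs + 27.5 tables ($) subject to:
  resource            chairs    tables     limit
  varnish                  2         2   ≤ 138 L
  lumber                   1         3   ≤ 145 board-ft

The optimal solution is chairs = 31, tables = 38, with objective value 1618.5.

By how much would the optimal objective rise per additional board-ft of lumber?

Check each constraint at x*: varnish 138/138 (tight); lumber 145/145 (tight).
The binding rows give the dual system: 2·y_varnish + 1·y_lumber = 18.5 and 2·y_varnish + 3·y_lumber = 27.5.
→ y_varnish = 7 and y_lumber = 4.5.
Shadow price of lumber = 4.5.

4.5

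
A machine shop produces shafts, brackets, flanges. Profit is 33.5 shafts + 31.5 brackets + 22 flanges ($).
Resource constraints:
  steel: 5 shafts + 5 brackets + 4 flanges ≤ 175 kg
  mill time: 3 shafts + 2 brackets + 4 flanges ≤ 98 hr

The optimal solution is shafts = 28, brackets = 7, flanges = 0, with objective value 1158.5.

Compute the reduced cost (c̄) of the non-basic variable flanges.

-8

Both steel and mill time are binding at x*.
From A_Bᵀ y = c: 5·y_steel + 3·y_mill time = 33.5; 5·y_steel + 2·y_mill time = 31.5.
Solving: y_steel = 5.5, y_mill time = 2.
Reduced cost of flanges: c₃ − yᵀa₃ = 22 − (5.5·4 + 2·4) = 22 − 30 = -8.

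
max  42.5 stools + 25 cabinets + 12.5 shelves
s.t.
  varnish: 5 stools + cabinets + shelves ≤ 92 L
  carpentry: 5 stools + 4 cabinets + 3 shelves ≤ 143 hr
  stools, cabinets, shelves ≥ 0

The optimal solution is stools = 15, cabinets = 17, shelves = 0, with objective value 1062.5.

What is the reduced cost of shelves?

At the optimum: varnish uses 92 of 92 (binding); carpentry uses 143 of 143 (binding).
Dual feasibility on the basic columns requires 5·y_varnish + 5·y_carpentry = 42.5, 1·y_varnish + 4·y_carpentry = 25.
This yields shadow prices y_varnish = 3, y_carpentry = 5.5.
Reduced cost of shelves: c₃ − yᵀa₃ = 12.5 − (3·1 + 5.5·3) = 12.5 − 19.5 = -7.

-7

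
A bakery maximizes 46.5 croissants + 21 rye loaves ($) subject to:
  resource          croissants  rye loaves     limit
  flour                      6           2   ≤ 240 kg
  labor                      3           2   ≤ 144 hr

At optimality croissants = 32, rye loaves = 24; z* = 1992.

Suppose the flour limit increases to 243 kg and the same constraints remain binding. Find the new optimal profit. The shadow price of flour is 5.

2007

Δb = 3, so new z* = 1992 + (5)·(3) = 1992 + 15 = 2007.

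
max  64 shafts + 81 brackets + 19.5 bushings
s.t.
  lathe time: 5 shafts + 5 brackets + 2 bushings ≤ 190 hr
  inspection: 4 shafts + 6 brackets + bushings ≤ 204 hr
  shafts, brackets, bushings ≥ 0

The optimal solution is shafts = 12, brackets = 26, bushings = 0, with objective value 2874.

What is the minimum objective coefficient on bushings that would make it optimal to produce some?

Check each constraint at x*: lathe time 190/190 (tight); inspection 204/204 (tight).
Dual feasibility on the basic columns requires 5·y_lathe time + 4·y_inspection = 64, 5·y_lathe time + 6·y_inspection = 81.
This yields shadow prices y_lathe time = 6, y_inspection = 8.5.
bushings enters the basis when its profit ≥ yᵀa₃ = 6·2 + 8.5·1 = 20.5.

20.5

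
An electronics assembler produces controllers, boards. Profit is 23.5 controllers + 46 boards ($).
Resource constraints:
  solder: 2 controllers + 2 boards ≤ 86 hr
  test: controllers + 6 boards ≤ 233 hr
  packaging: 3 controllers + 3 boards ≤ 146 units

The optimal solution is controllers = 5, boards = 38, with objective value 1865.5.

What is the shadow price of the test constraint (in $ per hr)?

At the optimum: solder uses 86 of 86 (binding); test uses 233 of 233 (binding); packaging uses 129 of 146 (slack = 17).
Since packaging is not tight, its dual is 0.
The binding rows give the dual system: 2·y_solder + 1·y_test = 23.5 and 2·y_solder + 6·y_test = 46.
→ y_solder = 9.5 and y_test = 4.5.
Shadow price of test = 4.5.

4.5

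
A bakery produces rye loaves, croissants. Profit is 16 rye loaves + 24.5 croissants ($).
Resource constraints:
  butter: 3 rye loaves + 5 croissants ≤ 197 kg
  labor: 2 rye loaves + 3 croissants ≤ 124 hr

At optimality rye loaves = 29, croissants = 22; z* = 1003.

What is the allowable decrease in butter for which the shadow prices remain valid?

11

Binding constraints: butter, labor. The basis is B = [[3,5],[2,3]] with det -1.
Per unit decrease in butter, x* moves by d = (3, -2).
The basis stays optimal until croissants reaches 0; allowable decrease = 11 kg.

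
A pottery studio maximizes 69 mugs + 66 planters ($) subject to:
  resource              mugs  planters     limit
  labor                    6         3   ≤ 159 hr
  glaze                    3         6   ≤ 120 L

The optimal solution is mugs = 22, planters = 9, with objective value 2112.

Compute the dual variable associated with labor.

Both labor and glaze are binding at x*.
From A_Bᵀ y = c: 6·y_labor + 3·y_glaze = 69; 3·y_labor + 6·y_glaze = 66.
Solving: y_labor = 8, y_glaze = 7.
Shadow price of labor = 8.

8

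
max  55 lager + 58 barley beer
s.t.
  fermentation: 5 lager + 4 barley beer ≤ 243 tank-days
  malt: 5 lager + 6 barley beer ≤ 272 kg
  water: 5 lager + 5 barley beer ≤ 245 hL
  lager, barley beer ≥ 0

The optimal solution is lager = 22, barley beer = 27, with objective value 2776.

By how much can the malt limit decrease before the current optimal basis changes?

25

Binding constraints: malt, water. The basis is B = [[5,6],[5,5]] with det -5.
Per unit decrease in malt, x* moves by d = (1, -1).
The basis stays optimal until fermentation becomes binding; allowable decrease = 25 kg.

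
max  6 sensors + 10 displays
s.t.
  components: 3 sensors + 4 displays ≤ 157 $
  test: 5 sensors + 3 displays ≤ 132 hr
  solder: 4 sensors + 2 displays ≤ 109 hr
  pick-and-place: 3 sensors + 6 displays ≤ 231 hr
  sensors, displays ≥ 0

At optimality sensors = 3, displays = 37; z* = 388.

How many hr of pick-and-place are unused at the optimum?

0

pick-and-place used = 3·3 + 6·37 = 231; slack = 231 − 231 = 0.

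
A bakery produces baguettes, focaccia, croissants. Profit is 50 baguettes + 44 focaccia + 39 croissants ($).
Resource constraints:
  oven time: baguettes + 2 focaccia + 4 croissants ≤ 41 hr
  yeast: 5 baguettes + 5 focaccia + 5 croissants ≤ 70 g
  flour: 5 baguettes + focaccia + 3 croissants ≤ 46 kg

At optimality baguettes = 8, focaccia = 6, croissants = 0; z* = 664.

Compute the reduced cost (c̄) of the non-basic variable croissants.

-8

At the optimum: oven time uses 20 of 41 (slack = 21); yeast uses 70 of 70 (binding); flour uses 46 of 46 (binding).
By complementary slackness, y = 0 for the non-binding constraint.
The binding rows give the dual system: 5·y_yeast + 5·y_flour = 50 and 5·y_yeast + 1·y_flour = 44.
→ y_yeast = 8.5 and y_flour = 1.5.
Reduced cost of croissants: c₃ − yᵀa₃ = 39 − (8.5·5 + 1.5·3) = 39 − 47 = -8.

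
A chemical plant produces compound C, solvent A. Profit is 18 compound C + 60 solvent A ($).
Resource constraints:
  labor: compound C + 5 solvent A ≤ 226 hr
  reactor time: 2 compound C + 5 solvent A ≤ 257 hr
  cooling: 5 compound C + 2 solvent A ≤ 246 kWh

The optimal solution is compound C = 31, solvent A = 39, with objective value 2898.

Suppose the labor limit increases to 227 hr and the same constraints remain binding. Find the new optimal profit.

At the optimum: labor uses 226 of 226 (binding); reactor time uses 257 of 257 (binding); cooling uses 233 of 246 (slack = 13).
Since cooling is not tight, its dual is 0.
Dual feasibility on the basic columns requires 1·y_labor + 2·y_reactor time = 18, 5·y_labor + 5·y_reactor time = 60.
This yields shadow prices y_labor = 6, y_reactor time = 6.
Δz = y_labor·Δb = 6 × (1) = 6, so new z* = 2898 + 6 = 2904.

2904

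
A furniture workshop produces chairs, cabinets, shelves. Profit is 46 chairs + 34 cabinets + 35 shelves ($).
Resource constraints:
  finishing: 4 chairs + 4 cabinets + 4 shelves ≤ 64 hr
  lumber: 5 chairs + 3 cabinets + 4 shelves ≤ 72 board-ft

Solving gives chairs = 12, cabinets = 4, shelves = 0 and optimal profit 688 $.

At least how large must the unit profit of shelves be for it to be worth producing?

40

Check each constraint at x*: finishing 64/64 (tight); lumber 72/72 (tight).
The binding rows give the dual system: 4·y_finishing + 5·y_lumber = 46 and 4·y_finishing + 3·y_lumber = 34.
→ y_finishing = 4 and y_lumber = 6.
shelves enters the basis when its profit ≥ yᵀa₃ = 4·4 + 6·4 = 40.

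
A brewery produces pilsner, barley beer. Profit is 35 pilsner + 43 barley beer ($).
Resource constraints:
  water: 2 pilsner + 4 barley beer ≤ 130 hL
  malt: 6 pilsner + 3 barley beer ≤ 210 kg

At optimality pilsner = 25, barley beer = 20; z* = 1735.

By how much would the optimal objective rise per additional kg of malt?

Both water and malt are binding at x*.
From A_Bᵀ y = c: 2·y_water + 6·y_malt = 35; 4·y_water + 3·y_malt = 43.
→ y_water = 8.5 and y_malt = 3.
Shadow price of malt = 3.

3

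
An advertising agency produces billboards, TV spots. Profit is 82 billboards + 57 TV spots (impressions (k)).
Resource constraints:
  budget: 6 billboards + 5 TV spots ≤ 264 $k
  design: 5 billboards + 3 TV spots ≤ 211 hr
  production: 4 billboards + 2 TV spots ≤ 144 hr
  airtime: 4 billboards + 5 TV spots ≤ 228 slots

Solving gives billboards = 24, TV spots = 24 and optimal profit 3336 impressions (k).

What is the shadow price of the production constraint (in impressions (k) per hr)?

8.5

At the optimum: budget uses 264 of 264 (binding); design uses 192 of 211 (slack = 19); production uses 144 of 144 (binding); airtime uses 216 of 228 (slack = 12).
By complementary slackness, y = 0 for the non-binding constraints.
Dual feasibility on the basic columns requires 6·y_budget + 4·y_production = 82, 5·y_budget + 2·y_production = 57.
→ y_budget = 8 and y_production = 8.5.
Shadow price of production = 8.5.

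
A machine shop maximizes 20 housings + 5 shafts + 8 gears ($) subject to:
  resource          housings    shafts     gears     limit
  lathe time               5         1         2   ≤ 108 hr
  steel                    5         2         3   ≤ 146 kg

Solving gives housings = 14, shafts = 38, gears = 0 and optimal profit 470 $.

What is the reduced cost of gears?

-1

Both lathe time and steel are binding at x*.
The binding rows give the dual system: 5·y_lathe time + 5·y_steel = 20 and 1·y_lathe time + 2·y_steel = 5.
Solving: y_lathe time = 3, y_steel = 1.
Reduced cost of gears: c₃ − yᵀa₃ = 8 − (3·2 + 1·3) = 8 − 9 = -1.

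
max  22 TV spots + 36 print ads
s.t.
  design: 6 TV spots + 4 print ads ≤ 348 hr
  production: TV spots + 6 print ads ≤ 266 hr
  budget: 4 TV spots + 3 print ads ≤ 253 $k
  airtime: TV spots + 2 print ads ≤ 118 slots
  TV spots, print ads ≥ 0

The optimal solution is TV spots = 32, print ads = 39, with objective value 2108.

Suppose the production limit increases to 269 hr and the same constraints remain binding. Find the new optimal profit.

At the optimum: design uses 348 of 348 (binding); production uses 266 of 266 (binding); budget uses 245 of 253 (slack = 8); airtime uses 110 of 118 (slack = 8).
Since budget, airtime are not tight, their duals are 0.
Dual feasibility on the basic columns requires 6·y_design + 1·y_production = 22, 4·y_design + 6·y_production = 36.
Solving: y_design = 3, y_production = 4.
Δz = y_production·Δb = 4 × (3) = 12, so new z* = 2108 + 12 = 2120.

2120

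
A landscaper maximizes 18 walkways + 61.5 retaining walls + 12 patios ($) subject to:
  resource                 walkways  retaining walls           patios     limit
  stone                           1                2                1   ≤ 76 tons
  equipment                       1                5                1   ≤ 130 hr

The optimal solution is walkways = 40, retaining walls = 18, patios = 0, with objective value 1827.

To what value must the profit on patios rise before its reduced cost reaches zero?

18

Both stone and equipment are binding at x*.
The binding rows give the dual system: 1·y_stone + 1·y_equipment = 18 and 2·y_stone + 5·y_equipment = 61.5.
This yields shadow prices y_stone = 9.5, y_equipment = 8.5.
patios enters the basis when its profit ≥ yᵀa₃ = 9.5·1 + 8.5·1 = 18.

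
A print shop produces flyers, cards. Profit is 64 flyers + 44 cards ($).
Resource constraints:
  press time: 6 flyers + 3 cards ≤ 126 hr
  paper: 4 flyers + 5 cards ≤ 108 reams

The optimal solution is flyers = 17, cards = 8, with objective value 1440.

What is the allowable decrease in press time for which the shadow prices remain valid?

61.2

Binding constraints: press time, paper. The basis is B = [[6,3],[4,5]] with det 18.
Per unit decrease in press time, x* moves by d = (-0.2778, 0.2222).
The basis stays optimal until flyers reaches 0; allowable decrease = 61.2 hr.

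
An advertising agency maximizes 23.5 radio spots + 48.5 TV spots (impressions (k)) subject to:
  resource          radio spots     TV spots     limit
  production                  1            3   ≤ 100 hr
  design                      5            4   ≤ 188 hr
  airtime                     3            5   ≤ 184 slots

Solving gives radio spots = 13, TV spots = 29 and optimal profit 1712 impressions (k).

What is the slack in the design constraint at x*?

design used = 5·13 + 4·29 = 181; slack = 188 − 181 = 7.

7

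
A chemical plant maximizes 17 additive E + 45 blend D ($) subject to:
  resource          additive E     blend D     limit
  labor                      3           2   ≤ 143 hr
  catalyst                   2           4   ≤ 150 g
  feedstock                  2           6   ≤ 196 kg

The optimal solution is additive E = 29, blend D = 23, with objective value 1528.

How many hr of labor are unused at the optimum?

labor used = 3·29 + 2·23 = 133; slack = 143 − 133 = 10.

10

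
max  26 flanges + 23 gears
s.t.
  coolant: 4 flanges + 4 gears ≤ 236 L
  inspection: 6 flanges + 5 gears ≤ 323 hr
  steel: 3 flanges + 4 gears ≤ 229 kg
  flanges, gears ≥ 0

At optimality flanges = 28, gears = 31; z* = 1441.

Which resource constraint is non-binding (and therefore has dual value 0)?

coolant: 236/236 (binding)
inspection: 323/323 (binding)
steel: 208/229 (slack 21)
By complementary slackness, a constraint with positive slack has shadow price 0 → steel.

steel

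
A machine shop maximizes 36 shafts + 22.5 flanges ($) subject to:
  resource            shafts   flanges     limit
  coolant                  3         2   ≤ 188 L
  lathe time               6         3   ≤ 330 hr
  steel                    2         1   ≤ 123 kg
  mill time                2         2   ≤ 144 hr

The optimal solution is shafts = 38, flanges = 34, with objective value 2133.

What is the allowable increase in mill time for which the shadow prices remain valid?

12

Binding constraints: lathe time, mill time. The basis is B = [[6,3],[2,2]] with det 6.
Per unit increase in mill time, x* moves by d = (-0.5, 1).
The basis stays optimal until coolant becomes binding; allowable increase = 12 hr.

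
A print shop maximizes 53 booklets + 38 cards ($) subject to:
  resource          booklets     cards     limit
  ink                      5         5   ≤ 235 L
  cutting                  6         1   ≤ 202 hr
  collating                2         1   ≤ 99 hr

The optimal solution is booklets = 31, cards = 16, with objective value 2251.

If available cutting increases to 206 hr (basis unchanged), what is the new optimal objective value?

Binding: ink and cutting. Non-binding: collating (21 unused).
Slack constraints have shadow price 0 (complementary slackness).
From A_Bᵀ y = c: 5·y_ink + 6·y_cutting = 53; 5·y_ink + 1·y_cutting = 38.
Solving: y_ink = 7, y_cutting = 3.
Δz = y_cutting·Δb = 3 × (4) = 12, so new z* = 2251 + 12 = 2263.

2263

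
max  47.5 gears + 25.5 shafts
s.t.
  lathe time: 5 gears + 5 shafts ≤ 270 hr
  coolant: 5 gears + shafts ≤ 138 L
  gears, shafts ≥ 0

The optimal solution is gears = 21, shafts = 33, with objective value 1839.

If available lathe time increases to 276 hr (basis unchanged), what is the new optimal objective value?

1863

Both lathe time and coolant are binding at x*.
Dual feasibility on the basic columns requires 5·y_lathe time + 5·y_coolant = 47.5, 5·y_lathe time + 1·y_coolant = 25.5.
Solving: y_lathe time = 4, y_coolant = 5.5.
Δz = y_lathe time·Δb = 4 × (6) = 24, so new z* = 1839 + 24 = 1863.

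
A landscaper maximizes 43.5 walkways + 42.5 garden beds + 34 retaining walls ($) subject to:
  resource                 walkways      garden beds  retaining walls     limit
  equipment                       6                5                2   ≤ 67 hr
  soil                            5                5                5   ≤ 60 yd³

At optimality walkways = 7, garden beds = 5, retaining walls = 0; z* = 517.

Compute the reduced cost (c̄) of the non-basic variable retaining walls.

-5.5

At the optimum: equipment uses 67 of 67 (binding); soil uses 60 of 60 (binding).
Dual feasibility on the basic columns requires 6·y_equipment + 5·y_soil = 43.5, 5·y_equipment + 5·y_soil = 42.5.
This yields shadow prices y_equipment = 1, y_soil = 7.5.
Reduced cost of retaining walls: c₃ − yᵀa₃ = 34 − (1·2 + 7.5·5) = 34 − 39.5 = -5.5.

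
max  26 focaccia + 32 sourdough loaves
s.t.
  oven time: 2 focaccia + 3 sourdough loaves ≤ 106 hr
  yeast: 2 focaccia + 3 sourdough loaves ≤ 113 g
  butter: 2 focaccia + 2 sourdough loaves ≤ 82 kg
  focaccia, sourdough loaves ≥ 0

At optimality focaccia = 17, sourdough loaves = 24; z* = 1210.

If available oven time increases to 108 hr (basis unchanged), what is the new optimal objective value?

1222

Binding: oven time and butter. Non-binding: yeast (7 unused).
By complementary slackness, y = 0 for the non-binding constraint.
Dual feasibility on the basic columns requires 2·y_oven time + 2·y_butter = 26, 3·y_oven time + 2·y_butter = 32.
This yields shadow prices y_oven time = 6, y_butter = 7.
Δz = y_oven time·Δb = 6 × (2) = 12, so new z* = 1210 + 12 = 1222.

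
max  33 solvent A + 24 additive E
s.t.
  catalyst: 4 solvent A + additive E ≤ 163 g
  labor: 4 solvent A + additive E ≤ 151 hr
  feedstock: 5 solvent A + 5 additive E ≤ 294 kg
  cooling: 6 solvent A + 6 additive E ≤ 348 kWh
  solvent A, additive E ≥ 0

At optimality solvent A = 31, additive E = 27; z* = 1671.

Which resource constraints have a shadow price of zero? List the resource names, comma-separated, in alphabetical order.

catalyst: 151/163 (slack 12)
labor: 151/151 (binding)
feedstock: 290/294 (slack 4)
cooling: 348/348 (binding)
By complementary slackness, a constraint with positive slack has shadow price 0 → catalyst, feedstock.

catalyst, feedstock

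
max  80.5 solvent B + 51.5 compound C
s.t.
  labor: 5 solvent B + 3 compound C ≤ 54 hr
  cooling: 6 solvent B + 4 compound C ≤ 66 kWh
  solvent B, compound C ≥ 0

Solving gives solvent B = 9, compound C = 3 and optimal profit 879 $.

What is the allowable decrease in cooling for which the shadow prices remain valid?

1.2

Binding constraints: labor, cooling. The basis is B = [[5,3],[6,4]] with det 2.
Per unit decrease in cooling, x* moves by d = (1.5, -2.5).
The basis stays optimal until compound C reaches 0; allowable decrease = 1.2 kWh.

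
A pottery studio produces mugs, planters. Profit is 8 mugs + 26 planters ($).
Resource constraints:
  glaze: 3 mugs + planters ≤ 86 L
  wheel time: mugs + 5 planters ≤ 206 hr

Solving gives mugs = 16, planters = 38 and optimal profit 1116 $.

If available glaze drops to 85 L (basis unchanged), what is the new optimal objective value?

1115

Both glaze and wheel time are binding at x*.
The binding rows give the dual system: 3·y_glaze + 1·y_wheel time = 8 and 1·y_glaze + 5·y_wheel time = 26.
→ y_glaze = 1 and y_wheel time = 5.
Δz = y_glaze·Δb = 1 × (-1) = -1, so new z* = 1116 − 1 = 1115.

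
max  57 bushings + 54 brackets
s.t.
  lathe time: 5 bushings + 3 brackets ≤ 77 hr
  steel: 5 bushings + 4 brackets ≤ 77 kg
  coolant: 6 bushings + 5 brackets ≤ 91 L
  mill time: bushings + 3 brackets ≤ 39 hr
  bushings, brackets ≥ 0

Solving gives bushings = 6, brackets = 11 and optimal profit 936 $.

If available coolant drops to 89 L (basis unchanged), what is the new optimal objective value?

918

Binding: coolant and mill time. Non-binding: lathe time (14 unused), steel (3 unused).
Since lathe time, steel are not tight, their duals are 0.
Dual feasibility on the basic columns requires 6·y_coolant + 1·y_mill time = 57, 5·y_coolant + 3·y_mill time = 54.
This yields shadow prices y_coolant = 9, y_mill time = 3.
Δz = y_coolant·Δb = 9 × (-2) = -18, so new z* = 936 − 18 = 918.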